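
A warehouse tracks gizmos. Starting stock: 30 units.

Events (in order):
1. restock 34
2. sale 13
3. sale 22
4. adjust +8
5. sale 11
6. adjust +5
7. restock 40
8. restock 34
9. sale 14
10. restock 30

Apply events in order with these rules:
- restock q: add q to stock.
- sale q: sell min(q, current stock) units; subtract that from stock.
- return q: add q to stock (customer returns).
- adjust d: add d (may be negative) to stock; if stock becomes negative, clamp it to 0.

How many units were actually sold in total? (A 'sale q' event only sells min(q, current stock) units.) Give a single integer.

Answer: 60

Derivation:
Processing events:
Start: stock = 30
  Event 1 (restock 34): 30 + 34 = 64
  Event 2 (sale 13): sell min(13,64)=13. stock: 64 - 13 = 51. total_sold = 13
  Event 3 (sale 22): sell min(22,51)=22. stock: 51 - 22 = 29. total_sold = 35
  Event 4 (adjust +8): 29 + 8 = 37
  Event 5 (sale 11): sell min(11,37)=11. stock: 37 - 11 = 26. total_sold = 46
  Event 6 (adjust +5): 26 + 5 = 31
  Event 7 (restock 40): 31 + 40 = 71
  Event 8 (restock 34): 71 + 34 = 105
  Event 9 (sale 14): sell min(14,105)=14. stock: 105 - 14 = 91. total_sold = 60
  Event 10 (restock 30): 91 + 30 = 121
Final: stock = 121, total_sold = 60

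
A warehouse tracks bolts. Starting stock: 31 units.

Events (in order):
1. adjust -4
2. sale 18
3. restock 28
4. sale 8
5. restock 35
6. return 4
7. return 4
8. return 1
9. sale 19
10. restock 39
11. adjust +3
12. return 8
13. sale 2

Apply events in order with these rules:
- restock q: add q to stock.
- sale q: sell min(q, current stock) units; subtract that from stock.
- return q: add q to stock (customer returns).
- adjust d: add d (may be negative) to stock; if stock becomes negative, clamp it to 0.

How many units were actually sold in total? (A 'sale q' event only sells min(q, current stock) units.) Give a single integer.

Answer: 47

Derivation:
Processing events:
Start: stock = 31
  Event 1 (adjust -4): 31 + -4 = 27
  Event 2 (sale 18): sell min(18,27)=18. stock: 27 - 18 = 9. total_sold = 18
  Event 3 (restock 28): 9 + 28 = 37
  Event 4 (sale 8): sell min(8,37)=8. stock: 37 - 8 = 29. total_sold = 26
  Event 5 (restock 35): 29 + 35 = 64
  Event 6 (return 4): 64 + 4 = 68
  Event 7 (return 4): 68 + 4 = 72
  Event 8 (return 1): 72 + 1 = 73
  Event 9 (sale 19): sell min(19,73)=19. stock: 73 - 19 = 54. total_sold = 45
  Event 10 (restock 39): 54 + 39 = 93
  Event 11 (adjust +3): 93 + 3 = 96
  Event 12 (return 8): 96 + 8 = 104
  Event 13 (sale 2): sell min(2,104)=2. stock: 104 - 2 = 102. total_sold = 47
Final: stock = 102, total_sold = 47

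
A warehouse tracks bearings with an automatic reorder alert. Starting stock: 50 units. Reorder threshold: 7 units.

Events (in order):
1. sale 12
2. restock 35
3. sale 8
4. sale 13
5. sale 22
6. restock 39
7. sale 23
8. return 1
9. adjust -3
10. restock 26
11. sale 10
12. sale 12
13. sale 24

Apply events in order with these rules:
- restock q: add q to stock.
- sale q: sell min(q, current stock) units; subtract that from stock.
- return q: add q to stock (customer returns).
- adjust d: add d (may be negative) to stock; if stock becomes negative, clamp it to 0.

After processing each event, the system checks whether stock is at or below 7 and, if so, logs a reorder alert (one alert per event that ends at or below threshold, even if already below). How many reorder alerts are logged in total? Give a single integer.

Answer: 0

Derivation:
Processing events:
Start: stock = 50
  Event 1 (sale 12): sell min(12,50)=12. stock: 50 - 12 = 38. total_sold = 12
  Event 2 (restock 35): 38 + 35 = 73
  Event 3 (sale 8): sell min(8,73)=8. stock: 73 - 8 = 65. total_sold = 20
  Event 4 (sale 13): sell min(13,65)=13. stock: 65 - 13 = 52. total_sold = 33
  Event 5 (sale 22): sell min(22,52)=22. stock: 52 - 22 = 30. total_sold = 55
  Event 6 (restock 39): 30 + 39 = 69
  Event 7 (sale 23): sell min(23,69)=23. stock: 69 - 23 = 46. total_sold = 78
  Event 8 (return 1): 46 + 1 = 47
  Event 9 (adjust -3): 47 + -3 = 44
  Event 10 (restock 26): 44 + 26 = 70
  Event 11 (sale 10): sell min(10,70)=10. stock: 70 - 10 = 60. total_sold = 88
  Event 12 (sale 12): sell min(12,60)=12. stock: 60 - 12 = 48. total_sold = 100
  Event 13 (sale 24): sell min(24,48)=24. stock: 48 - 24 = 24. total_sold = 124
Final: stock = 24, total_sold = 124

Checking against threshold 7:
  After event 1: stock=38 > 7
  After event 2: stock=73 > 7
  After event 3: stock=65 > 7
  After event 4: stock=52 > 7
  After event 5: stock=30 > 7
  After event 6: stock=69 > 7
  After event 7: stock=46 > 7
  After event 8: stock=47 > 7
  After event 9: stock=44 > 7
  After event 10: stock=70 > 7
  After event 11: stock=60 > 7
  After event 12: stock=48 > 7
  After event 13: stock=24 > 7
Alert events: []. Count = 0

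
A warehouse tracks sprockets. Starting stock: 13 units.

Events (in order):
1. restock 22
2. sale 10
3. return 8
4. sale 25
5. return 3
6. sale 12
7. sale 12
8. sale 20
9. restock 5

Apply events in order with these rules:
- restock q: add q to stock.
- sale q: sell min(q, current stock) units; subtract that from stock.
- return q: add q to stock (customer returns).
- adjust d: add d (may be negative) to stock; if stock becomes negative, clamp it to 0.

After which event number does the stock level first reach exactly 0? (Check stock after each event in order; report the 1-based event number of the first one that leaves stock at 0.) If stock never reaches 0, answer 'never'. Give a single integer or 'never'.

Processing events:
Start: stock = 13
  Event 1 (restock 22): 13 + 22 = 35
  Event 2 (sale 10): sell min(10,35)=10. stock: 35 - 10 = 25. total_sold = 10
  Event 3 (return 8): 25 + 8 = 33
  Event 4 (sale 25): sell min(25,33)=25. stock: 33 - 25 = 8. total_sold = 35
  Event 5 (return 3): 8 + 3 = 11
  Event 6 (sale 12): sell min(12,11)=11. stock: 11 - 11 = 0. total_sold = 46
  Event 7 (sale 12): sell min(12,0)=0. stock: 0 - 0 = 0. total_sold = 46
  Event 8 (sale 20): sell min(20,0)=0. stock: 0 - 0 = 0. total_sold = 46
  Event 9 (restock 5): 0 + 5 = 5
Final: stock = 5, total_sold = 46

First zero at event 6.

Answer: 6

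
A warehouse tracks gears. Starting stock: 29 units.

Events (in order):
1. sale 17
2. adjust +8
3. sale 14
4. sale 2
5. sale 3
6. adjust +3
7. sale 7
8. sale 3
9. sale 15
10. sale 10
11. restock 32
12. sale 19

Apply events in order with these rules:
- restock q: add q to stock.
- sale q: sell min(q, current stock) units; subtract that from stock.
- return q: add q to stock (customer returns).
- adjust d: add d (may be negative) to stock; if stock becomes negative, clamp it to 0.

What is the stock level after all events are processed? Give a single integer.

Answer: 13

Derivation:
Processing events:
Start: stock = 29
  Event 1 (sale 17): sell min(17,29)=17. stock: 29 - 17 = 12. total_sold = 17
  Event 2 (adjust +8): 12 + 8 = 20
  Event 3 (sale 14): sell min(14,20)=14. stock: 20 - 14 = 6. total_sold = 31
  Event 4 (sale 2): sell min(2,6)=2. stock: 6 - 2 = 4. total_sold = 33
  Event 5 (sale 3): sell min(3,4)=3. stock: 4 - 3 = 1. total_sold = 36
  Event 6 (adjust +3): 1 + 3 = 4
  Event 7 (sale 7): sell min(7,4)=4. stock: 4 - 4 = 0. total_sold = 40
  Event 8 (sale 3): sell min(3,0)=0. stock: 0 - 0 = 0. total_sold = 40
  Event 9 (sale 15): sell min(15,0)=0. stock: 0 - 0 = 0. total_sold = 40
  Event 10 (sale 10): sell min(10,0)=0. stock: 0 - 0 = 0. total_sold = 40
  Event 11 (restock 32): 0 + 32 = 32
  Event 12 (sale 19): sell min(19,32)=19. stock: 32 - 19 = 13. total_sold = 59
Final: stock = 13, total_sold = 59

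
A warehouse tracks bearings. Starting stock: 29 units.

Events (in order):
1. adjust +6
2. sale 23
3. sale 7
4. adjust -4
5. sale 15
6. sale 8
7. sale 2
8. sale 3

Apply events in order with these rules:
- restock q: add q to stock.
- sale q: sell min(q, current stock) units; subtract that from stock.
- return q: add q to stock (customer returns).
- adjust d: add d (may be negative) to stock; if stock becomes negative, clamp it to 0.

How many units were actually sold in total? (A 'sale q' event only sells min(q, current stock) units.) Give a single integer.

Processing events:
Start: stock = 29
  Event 1 (adjust +6): 29 + 6 = 35
  Event 2 (sale 23): sell min(23,35)=23. stock: 35 - 23 = 12. total_sold = 23
  Event 3 (sale 7): sell min(7,12)=7. stock: 12 - 7 = 5. total_sold = 30
  Event 4 (adjust -4): 5 + -4 = 1
  Event 5 (sale 15): sell min(15,1)=1. stock: 1 - 1 = 0. total_sold = 31
  Event 6 (sale 8): sell min(8,0)=0. stock: 0 - 0 = 0. total_sold = 31
  Event 7 (sale 2): sell min(2,0)=0. stock: 0 - 0 = 0. total_sold = 31
  Event 8 (sale 3): sell min(3,0)=0. stock: 0 - 0 = 0. total_sold = 31
Final: stock = 0, total_sold = 31

Answer: 31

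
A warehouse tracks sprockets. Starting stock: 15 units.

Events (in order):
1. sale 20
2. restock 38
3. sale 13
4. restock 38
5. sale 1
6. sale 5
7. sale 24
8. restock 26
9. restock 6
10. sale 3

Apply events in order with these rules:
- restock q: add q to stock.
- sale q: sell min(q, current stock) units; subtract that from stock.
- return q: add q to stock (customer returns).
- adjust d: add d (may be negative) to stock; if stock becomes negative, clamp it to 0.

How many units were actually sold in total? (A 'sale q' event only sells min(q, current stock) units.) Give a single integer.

Processing events:
Start: stock = 15
  Event 1 (sale 20): sell min(20,15)=15. stock: 15 - 15 = 0. total_sold = 15
  Event 2 (restock 38): 0 + 38 = 38
  Event 3 (sale 13): sell min(13,38)=13. stock: 38 - 13 = 25. total_sold = 28
  Event 4 (restock 38): 25 + 38 = 63
  Event 5 (sale 1): sell min(1,63)=1. stock: 63 - 1 = 62. total_sold = 29
  Event 6 (sale 5): sell min(5,62)=5. stock: 62 - 5 = 57. total_sold = 34
  Event 7 (sale 24): sell min(24,57)=24. stock: 57 - 24 = 33. total_sold = 58
  Event 8 (restock 26): 33 + 26 = 59
  Event 9 (restock 6): 59 + 6 = 65
  Event 10 (sale 3): sell min(3,65)=3. stock: 65 - 3 = 62. total_sold = 61
Final: stock = 62, total_sold = 61

Answer: 61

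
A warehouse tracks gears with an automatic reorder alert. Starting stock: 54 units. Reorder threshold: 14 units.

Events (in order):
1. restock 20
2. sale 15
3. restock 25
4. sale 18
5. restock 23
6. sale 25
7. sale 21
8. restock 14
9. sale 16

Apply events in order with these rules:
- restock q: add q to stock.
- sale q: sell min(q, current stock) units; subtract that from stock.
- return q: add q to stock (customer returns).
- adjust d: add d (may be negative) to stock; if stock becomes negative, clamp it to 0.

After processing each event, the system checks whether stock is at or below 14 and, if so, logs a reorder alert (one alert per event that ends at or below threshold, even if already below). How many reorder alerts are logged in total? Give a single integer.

Answer: 0

Derivation:
Processing events:
Start: stock = 54
  Event 1 (restock 20): 54 + 20 = 74
  Event 2 (sale 15): sell min(15,74)=15. stock: 74 - 15 = 59. total_sold = 15
  Event 3 (restock 25): 59 + 25 = 84
  Event 4 (sale 18): sell min(18,84)=18. stock: 84 - 18 = 66. total_sold = 33
  Event 5 (restock 23): 66 + 23 = 89
  Event 6 (sale 25): sell min(25,89)=25. stock: 89 - 25 = 64. total_sold = 58
  Event 7 (sale 21): sell min(21,64)=21. stock: 64 - 21 = 43. total_sold = 79
  Event 8 (restock 14): 43 + 14 = 57
  Event 9 (sale 16): sell min(16,57)=16. stock: 57 - 16 = 41. total_sold = 95
Final: stock = 41, total_sold = 95

Checking against threshold 14:
  After event 1: stock=74 > 14
  After event 2: stock=59 > 14
  After event 3: stock=84 > 14
  After event 4: stock=66 > 14
  After event 5: stock=89 > 14
  After event 6: stock=64 > 14
  After event 7: stock=43 > 14
  After event 8: stock=57 > 14
  After event 9: stock=41 > 14
Alert events: []. Count = 0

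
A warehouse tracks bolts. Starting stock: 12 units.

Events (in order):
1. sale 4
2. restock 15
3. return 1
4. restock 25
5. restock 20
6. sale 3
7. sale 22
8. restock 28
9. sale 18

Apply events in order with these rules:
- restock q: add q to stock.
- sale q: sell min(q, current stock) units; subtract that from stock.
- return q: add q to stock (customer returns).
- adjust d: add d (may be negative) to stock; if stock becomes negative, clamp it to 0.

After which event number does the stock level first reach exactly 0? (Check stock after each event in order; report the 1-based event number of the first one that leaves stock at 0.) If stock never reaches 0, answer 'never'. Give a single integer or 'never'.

Answer: never

Derivation:
Processing events:
Start: stock = 12
  Event 1 (sale 4): sell min(4,12)=4. stock: 12 - 4 = 8. total_sold = 4
  Event 2 (restock 15): 8 + 15 = 23
  Event 3 (return 1): 23 + 1 = 24
  Event 4 (restock 25): 24 + 25 = 49
  Event 5 (restock 20): 49 + 20 = 69
  Event 6 (sale 3): sell min(3,69)=3. stock: 69 - 3 = 66. total_sold = 7
  Event 7 (sale 22): sell min(22,66)=22. stock: 66 - 22 = 44. total_sold = 29
  Event 8 (restock 28): 44 + 28 = 72
  Event 9 (sale 18): sell min(18,72)=18. stock: 72 - 18 = 54. total_sold = 47
Final: stock = 54, total_sold = 47

Stock never reaches 0.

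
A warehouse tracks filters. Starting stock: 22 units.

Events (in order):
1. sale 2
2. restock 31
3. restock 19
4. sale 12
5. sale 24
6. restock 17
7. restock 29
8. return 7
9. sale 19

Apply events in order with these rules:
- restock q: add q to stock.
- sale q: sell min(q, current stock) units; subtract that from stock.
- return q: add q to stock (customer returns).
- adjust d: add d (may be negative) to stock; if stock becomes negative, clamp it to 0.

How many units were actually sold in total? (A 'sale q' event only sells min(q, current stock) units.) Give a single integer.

Processing events:
Start: stock = 22
  Event 1 (sale 2): sell min(2,22)=2. stock: 22 - 2 = 20. total_sold = 2
  Event 2 (restock 31): 20 + 31 = 51
  Event 3 (restock 19): 51 + 19 = 70
  Event 4 (sale 12): sell min(12,70)=12. stock: 70 - 12 = 58. total_sold = 14
  Event 5 (sale 24): sell min(24,58)=24. stock: 58 - 24 = 34. total_sold = 38
  Event 6 (restock 17): 34 + 17 = 51
  Event 7 (restock 29): 51 + 29 = 80
  Event 8 (return 7): 80 + 7 = 87
  Event 9 (sale 19): sell min(19,87)=19. stock: 87 - 19 = 68. total_sold = 57
Final: stock = 68, total_sold = 57

Answer: 57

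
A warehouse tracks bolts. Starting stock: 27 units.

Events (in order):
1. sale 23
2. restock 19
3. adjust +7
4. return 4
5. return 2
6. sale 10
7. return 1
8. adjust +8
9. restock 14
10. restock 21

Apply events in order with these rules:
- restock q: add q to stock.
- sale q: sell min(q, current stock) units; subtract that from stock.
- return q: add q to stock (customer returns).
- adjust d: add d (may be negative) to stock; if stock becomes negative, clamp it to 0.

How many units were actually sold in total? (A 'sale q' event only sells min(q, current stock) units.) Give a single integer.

Answer: 33

Derivation:
Processing events:
Start: stock = 27
  Event 1 (sale 23): sell min(23,27)=23. stock: 27 - 23 = 4. total_sold = 23
  Event 2 (restock 19): 4 + 19 = 23
  Event 3 (adjust +7): 23 + 7 = 30
  Event 4 (return 4): 30 + 4 = 34
  Event 5 (return 2): 34 + 2 = 36
  Event 6 (sale 10): sell min(10,36)=10. stock: 36 - 10 = 26. total_sold = 33
  Event 7 (return 1): 26 + 1 = 27
  Event 8 (adjust +8): 27 + 8 = 35
  Event 9 (restock 14): 35 + 14 = 49
  Event 10 (restock 21): 49 + 21 = 70
Final: stock = 70, total_sold = 33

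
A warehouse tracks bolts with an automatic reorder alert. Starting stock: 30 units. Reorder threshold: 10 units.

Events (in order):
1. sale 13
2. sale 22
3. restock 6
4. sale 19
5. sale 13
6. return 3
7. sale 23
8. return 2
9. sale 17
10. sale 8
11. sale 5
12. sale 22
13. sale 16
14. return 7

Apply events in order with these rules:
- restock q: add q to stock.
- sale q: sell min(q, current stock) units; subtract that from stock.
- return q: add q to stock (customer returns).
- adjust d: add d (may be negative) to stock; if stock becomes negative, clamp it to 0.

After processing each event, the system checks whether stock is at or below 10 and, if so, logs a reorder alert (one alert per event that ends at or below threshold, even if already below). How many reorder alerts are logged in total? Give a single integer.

Processing events:
Start: stock = 30
  Event 1 (sale 13): sell min(13,30)=13. stock: 30 - 13 = 17. total_sold = 13
  Event 2 (sale 22): sell min(22,17)=17. stock: 17 - 17 = 0. total_sold = 30
  Event 3 (restock 6): 0 + 6 = 6
  Event 4 (sale 19): sell min(19,6)=6. stock: 6 - 6 = 0. total_sold = 36
  Event 5 (sale 13): sell min(13,0)=0. stock: 0 - 0 = 0. total_sold = 36
  Event 6 (return 3): 0 + 3 = 3
  Event 7 (sale 23): sell min(23,3)=3. stock: 3 - 3 = 0. total_sold = 39
  Event 8 (return 2): 0 + 2 = 2
  Event 9 (sale 17): sell min(17,2)=2. stock: 2 - 2 = 0. total_sold = 41
  Event 10 (sale 8): sell min(8,0)=0. stock: 0 - 0 = 0. total_sold = 41
  Event 11 (sale 5): sell min(5,0)=0. stock: 0 - 0 = 0. total_sold = 41
  Event 12 (sale 22): sell min(22,0)=0. stock: 0 - 0 = 0. total_sold = 41
  Event 13 (sale 16): sell min(16,0)=0. stock: 0 - 0 = 0. total_sold = 41
  Event 14 (return 7): 0 + 7 = 7
Final: stock = 7, total_sold = 41

Checking against threshold 10:
  After event 1: stock=17 > 10
  After event 2: stock=0 <= 10 -> ALERT
  After event 3: stock=6 <= 10 -> ALERT
  After event 4: stock=0 <= 10 -> ALERT
  After event 5: stock=0 <= 10 -> ALERT
  After event 6: stock=3 <= 10 -> ALERT
  After event 7: stock=0 <= 10 -> ALERT
  After event 8: stock=2 <= 10 -> ALERT
  After event 9: stock=0 <= 10 -> ALERT
  After event 10: stock=0 <= 10 -> ALERT
  After event 11: stock=0 <= 10 -> ALERT
  After event 12: stock=0 <= 10 -> ALERT
  After event 13: stock=0 <= 10 -> ALERT
  After event 14: stock=7 <= 10 -> ALERT
Alert events: [2, 3, 4, 5, 6, 7, 8, 9, 10, 11, 12, 13, 14]. Count = 13

Answer: 13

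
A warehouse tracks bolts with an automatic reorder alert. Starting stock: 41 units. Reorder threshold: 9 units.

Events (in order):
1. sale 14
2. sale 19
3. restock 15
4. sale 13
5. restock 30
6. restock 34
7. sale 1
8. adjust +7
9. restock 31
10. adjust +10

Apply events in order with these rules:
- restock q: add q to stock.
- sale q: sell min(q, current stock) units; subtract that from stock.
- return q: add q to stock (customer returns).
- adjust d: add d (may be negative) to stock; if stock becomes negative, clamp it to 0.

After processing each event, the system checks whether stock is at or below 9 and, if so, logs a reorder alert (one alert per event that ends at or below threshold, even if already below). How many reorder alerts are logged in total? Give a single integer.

Processing events:
Start: stock = 41
  Event 1 (sale 14): sell min(14,41)=14. stock: 41 - 14 = 27. total_sold = 14
  Event 2 (sale 19): sell min(19,27)=19. stock: 27 - 19 = 8. total_sold = 33
  Event 3 (restock 15): 8 + 15 = 23
  Event 4 (sale 13): sell min(13,23)=13. stock: 23 - 13 = 10. total_sold = 46
  Event 5 (restock 30): 10 + 30 = 40
  Event 6 (restock 34): 40 + 34 = 74
  Event 7 (sale 1): sell min(1,74)=1. stock: 74 - 1 = 73. total_sold = 47
  Event 8 (adjust +7): 73 + 7 = 80
  Event 9 (restock 31): 80 + 31 = 111
  Event 10 (adjust +10): 111 + 10 = 121
Final: stock = 121, total_sold = 47

Checking against threshold 9:
  After event 1: stock=27 > 9
  After event 2: stock=8 <= 9 -> ALERT
  After event 3: stock=23 > 9
  After event 4: stock=10 > 9
  After event 5: stock=40 > 9
  After event 6: stock=74 > 9
  After event 7: stock=73 > 9
  After event 8: stock=80 > 9
  After event 9: stock=111 > 9
  After event 10: stock=121 > 9
Alert events: [2]. Count = 1

Answer: 1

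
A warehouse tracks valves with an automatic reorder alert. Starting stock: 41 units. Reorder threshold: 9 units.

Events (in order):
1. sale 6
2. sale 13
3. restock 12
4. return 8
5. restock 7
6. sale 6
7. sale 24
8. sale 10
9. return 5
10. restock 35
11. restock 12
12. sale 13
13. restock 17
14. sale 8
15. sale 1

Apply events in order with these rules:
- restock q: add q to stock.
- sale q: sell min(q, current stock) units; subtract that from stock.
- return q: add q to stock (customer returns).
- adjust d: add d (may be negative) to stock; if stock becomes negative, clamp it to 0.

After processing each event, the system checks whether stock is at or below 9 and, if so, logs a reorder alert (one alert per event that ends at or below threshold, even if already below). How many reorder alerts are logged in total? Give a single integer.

Processing events:
Start: stock = 41
  Event 1 (sale 6): sell min(6,41)=6. stock: 41 - 6 = 35. total_sold = 6
  Event 2 (sale 13): sell min(13,35)=13. stock: 35 - 13 = 22. total_sold = 19
  Event 3 (restock 12): 22 + 12 = 34
  Event 4 (return 8): 34 + 8 = 42
  Event 5 (restock 7): 42 + 7 = 49
  Event 6 (sale 6): sell min(6,49)=6. stock: 49 - 6 = 43. total_sold = 25
  Event 7 (sale 24): sell min(24,43)=24. stock: 43 - 24 = 19. total_sold = 49
  Event 8 (sale 10): sell min(10,19)=10. stock: 19 - 10 = 9. total_sold = 59
  Event 9 (return 5): 9 + 5 = 14
  Event 10 (restock 35): 14 + 35 = 49
  Event 11 (restock 12): 49 + 12 = 61
  Event 12 (sale 13): sell min(13,61)=13. stock: 61 - 13 = 48. total_sold = 72
  Event 13 (restock 17): 48 + 17 = 65
  Event 14 (sale 8): sell min(8,65)=8. stock: 65 - 8 = 57. total_sold = 80
  Event 15 (sale 1): sell min(1,57)=1. stock: 57 - 1 = 56. total_sold = 81
Final: stock = 56, total_sold = 81

Checking against threshold 9:
  After event 1: stock=35 > 9
  After event 2: stock=22 > 9
  After event 3: stock=34 > 9
  After event 4: stock=42 > 9
  After event 5: stock=49 > 9
  After event 6: stock=43 > 9
  After event 7: stock=19 > 9
  After event 8: stock=9 <= 9 -> ALERT
  After event 9: stock=14 > 9
  After event 10: stock=49 > 9
  After event 11: stock=61 > 9
  After event 12: stock=48 > 9
  After event 13: stock=65 > 9
  After event 14: stock=57 > 9
  After event 15: stock=56 > 9
Alert events: [8]. Count = 1

Answer: 1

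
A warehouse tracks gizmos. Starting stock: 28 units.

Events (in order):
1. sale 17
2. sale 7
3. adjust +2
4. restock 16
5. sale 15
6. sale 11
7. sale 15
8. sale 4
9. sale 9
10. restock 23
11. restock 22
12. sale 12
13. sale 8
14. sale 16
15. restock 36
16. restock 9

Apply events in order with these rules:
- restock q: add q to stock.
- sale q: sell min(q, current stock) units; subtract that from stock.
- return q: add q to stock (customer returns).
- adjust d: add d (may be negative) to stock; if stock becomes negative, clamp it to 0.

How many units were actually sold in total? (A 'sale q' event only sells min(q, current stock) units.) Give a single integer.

Processing events:
Start: stock = 28
  Event 1 (sale 17): sell min(17,28)=17. stock: 28 - 17 = 11. total_sold = 17
  Event 2 (sale 7): sell min(7,11)=7. stock: 11 - 7 = 4. total_sold = 24
  Event 3 (adjust +2): 4 + 2 = 6
  Event 4 (restock 16): 6 + 16 = 22
  Event 5 (sale 15): sell min(15,22)=15. stock: 22 - 15 = 7. total_sold = 39
  Event 6 (sale 11): sell min(11,7)=7. stock: 7 - 7 = 0. total_sold = 46
  Event 7 (sale 15): sell min(15,0)=0. stock: 0 - 0 = 0. total_sold = 46
  Event 8 (sale 4): sell min(4,0)=0. stock: 0 - 0 = 0. total_sold = 46
  Event 9 (sale 9): sell min(9,0)=0. stock: 0 - 0 = 0. total_sold = 46
  Event 10 (restock 23): 0 + 23 = 23
  Event 11 (restock 22): 23 + 22 = 45
  Event 12 (sale 12): sell min(12,45)=12. stock: 45 - 12 = 33. total_sold = 58
  Event 13 (sale 8): sell min(8,33)=8. stock: 33 - 8 = 25. total_sold = 66
  Event 14 (sale 16): sell min(16,25)=16. stock: 25 - 16 = 9. total_sold = 82
  Event 15 (restock 36): 9 + 36 = 45
  Event 16 (restock 9): 45 + 9 = 54
Final: stock = 54, total_sold = 82

Answer: 82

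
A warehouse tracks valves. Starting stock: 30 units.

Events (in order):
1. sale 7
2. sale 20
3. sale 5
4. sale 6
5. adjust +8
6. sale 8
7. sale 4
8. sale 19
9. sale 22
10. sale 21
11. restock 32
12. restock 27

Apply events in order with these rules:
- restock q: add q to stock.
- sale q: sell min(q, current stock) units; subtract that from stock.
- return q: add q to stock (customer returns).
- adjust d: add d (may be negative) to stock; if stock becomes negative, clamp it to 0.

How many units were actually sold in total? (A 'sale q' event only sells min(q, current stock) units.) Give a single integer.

Processing events:
Start: stock = 30
  Event 1 (sale 7): sell min(7,30)=7. stock: 30 - 7 = 23. total_sold = 7
  Event 2 (sale 20): sell min(20,23)=20. stock: 23 - 20 = 3. total_sold = 27
  Event 3 (sale 5): sell min(5,3)=3. stock: 3 - 3 = 0. total_sold = 30
  Event 4 (sale 6): sell min(6,0)=0. stock: 0 - 0 = 0. total_sold = 30
  Event 5 (adjust +8): 0 + 8 = 8
  Event 6 (sale 8): sell min(8,8)=8. stock: 8 - 8 = 0. total_sold = 38
  Event 7 (sale 4): sell min(4,0)=0. stock: 0 - 0 = 0. total_sold = 38
  Event 8 (sale 19): sell min(19,0)=0. stock: 0 - 0 = 0. total_sold = 38
  Event 9 (sale 22): sell min(22,0)=0. stock: 0 - 0 = 0. total_sold = 38
  Event 10 (sale 21): sell min(21,0)=0. stock: 0 - 0 = 0. total_sold = 38
  Event 11 (restock 32): 0 + 32 = 32
  Event 12 (restock 27): 32 + 27 = 59
Final: stock = 59, total_sold = 38

Answer: 38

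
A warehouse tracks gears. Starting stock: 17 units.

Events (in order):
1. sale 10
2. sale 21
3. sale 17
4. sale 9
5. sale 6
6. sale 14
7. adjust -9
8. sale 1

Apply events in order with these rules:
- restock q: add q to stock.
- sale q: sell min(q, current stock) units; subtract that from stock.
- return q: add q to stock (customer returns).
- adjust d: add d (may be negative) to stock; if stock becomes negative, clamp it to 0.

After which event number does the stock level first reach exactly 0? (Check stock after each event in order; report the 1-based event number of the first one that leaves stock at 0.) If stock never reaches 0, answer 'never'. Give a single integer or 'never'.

Answer: 2

Derivation:
Processing events:
Start: stock = 17
  Event 1 (sale 10): sell min(10,17)=10. stock: 17 - 10 = 7. total_sold = 10
  Event 2 (sale 21): sell min(21,7)=7. stock: 7 - 7 = 0. total_sold = 17
  Event 3 (sale 17): sell min(17,0)=0. stock: 0 - 0 = 0. total_sold = 17
  Event 4 (sale 9): sell min(9,0)=0. stock: 0 - 0 = 0. total_sold = 17
  Event 5 (sale 6): sell min(6,0)=0. stock: 0 - 0 = 0. total_sold = 17
  Event 6 (sale 14): sell min(14,0)=0. stock: 0 - 0 = 0. total_sold = 17
  Event 7 (adjust -9): 0 + -9 = 0 (clamped to 0)
  Event 8 (sale 1): sell min(1,0)=0. stock: 0 - 0 = 0. total_sold = 17
Final: stock = 0, total_sold = 17

First zero at event 2.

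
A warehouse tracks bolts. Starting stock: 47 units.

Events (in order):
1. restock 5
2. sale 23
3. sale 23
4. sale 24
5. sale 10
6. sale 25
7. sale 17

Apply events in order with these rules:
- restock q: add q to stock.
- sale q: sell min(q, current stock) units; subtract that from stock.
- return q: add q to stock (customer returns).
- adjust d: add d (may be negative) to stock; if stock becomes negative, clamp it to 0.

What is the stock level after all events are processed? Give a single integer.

Answer: 0

Derivation:
Processing events:
Start: stock = 47
  Event 1 (restock 5): 47 + 5 = 52
  Event 2 (sale 23): sell min(23,52)=23. stock: 52 - 23 = 29. total_sold = 23
  Event 3 (sale 23): sell min(23,29)=23. stock: 29 - 23 = 6. total_sold = 46
  Event 4 (sale 24): sell min(24,6)=6. stock: 6 - 6 = 0. total_sold = 52
  Event 5 (sale 10): sell min(10,0)=0. stock: 0 - 0 = 0. total_sold = 52
  Event 6 (sale 25): sell min(25,0)=0. stock: 0 - 0 = 0. total_sold = 52
  Event 7 (sale 17): sell min(17,0)=0. stock: 0 - 0 = 0. total_sold = 52
Final: stock = 0, total_sold = 52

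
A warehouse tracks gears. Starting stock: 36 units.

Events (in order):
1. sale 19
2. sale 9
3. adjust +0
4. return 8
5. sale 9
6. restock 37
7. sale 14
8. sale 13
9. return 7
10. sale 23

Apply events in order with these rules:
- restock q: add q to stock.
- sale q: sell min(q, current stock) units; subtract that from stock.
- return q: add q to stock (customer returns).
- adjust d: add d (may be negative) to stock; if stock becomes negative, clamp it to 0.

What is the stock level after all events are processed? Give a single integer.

Processing events:
Start: stock = 36
  Event 1 (sale 19): sell min(19,36)=19. stock: 36 - 19 = 17. total_sold = 19
  Event 2 (sale 9): sell min(9,17)=9. stock: 17 - 9 = 8. total_sold = 28
  Event 3 (adjust +0): 8 + 0 = 8
  Event 4 (return 8): 8 + 8 = 16
  Event 5 (sale 9): sell min(9,16)=9. stock: 16 - 9 = 7. total_sold = 37
  Event 6 (restock 37): 7 + 37 = 44
  Event 7 (sale 14): sell min(14,44)=14. stock: 44 - 14 = 30. total_sold = 51
  Event 8 (sale 13): sell min(13,30)=13. stock: 30 - 13 = 17. total_sold = 64
  Event 9 (return 7): 17 + 7 = 24
  Event 10 (sale 23): sell min(23,24)=23. stock: 24 - 23 = 1. total_sold = 87
Final: stock = 1, total_sold = 87

Answer: 1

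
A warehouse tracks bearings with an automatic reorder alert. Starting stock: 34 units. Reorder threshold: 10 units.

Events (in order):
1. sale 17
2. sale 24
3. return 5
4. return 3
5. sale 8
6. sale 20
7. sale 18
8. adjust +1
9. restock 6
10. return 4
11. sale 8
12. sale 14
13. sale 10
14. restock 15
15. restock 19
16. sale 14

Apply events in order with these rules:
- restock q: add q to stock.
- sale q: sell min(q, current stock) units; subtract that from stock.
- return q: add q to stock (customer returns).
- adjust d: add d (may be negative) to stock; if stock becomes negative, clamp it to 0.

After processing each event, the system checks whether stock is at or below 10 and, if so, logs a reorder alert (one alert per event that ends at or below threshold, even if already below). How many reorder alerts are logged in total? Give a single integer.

Answer: 11

Derivation:
Processing events:
Start: stock = 34
  Event 1 (sale 17): sell min(17,34)=17. stock: 34 - 17 = 17. total_sold = 17
  Event 2 (sale 24): sell min(24,17)=17. stock: 17 - 17 = 0. total_sold = 34
  Event 3 (return 5): 0 + 5 = 5
  Event 4 (return 3): 5 + 3 = 8
  Event 5 (sale 8): sell min(8,8)=8. stock: 8 - 8 = 0. total_sold = 42
  Event 6 (sale 20): sell min(20,0)=0. stock: 0 - 0 = 0. total_sold = 42
  Event 7 (sale 18): sell min(18,0)=0. stock: 0 - 0 = 0. total_sold = 42
  Event 8 (adjust +1): 0 + 1 = 1
  Event 9 (restock 6): 1 + 6 = 7
  Event 10 (return 4): 7 + 4 = 11
  Event 11 (sale 8): sell min(8,11)=8. stock: 11 - 8 = 3. total_sold = 50
  Event 12 (sale 14): sell min(14,3)=3. stock: 3 - 3 = 0. total_sold = 53
  Event 13 (sale 10): sell min(10,0)=0. stock: 0 - 0 = 0. total_sold = 53
  Event 14 (restock 15): 0 + 15 = 15
  Event 15 (restock 19): 15 + 19 = 34
  Event 16 (sale 14): sell min(14,34)=14. stock: 34 - 14 = 20. total_sold = 67
Final: stock = 20, total_sold = 67

Checking against threshold 10:
  After event 1: stock=17 > 10
  After event 2: stock=0 <= 10 -> ALERT
  After event 3: stock=5 <= 10 -> ALERT
  After event 4: stock=8 <= 10 -> ALERT
  After event 5: stock=0 <= 10 -> ALERT
  After event 6: stock=0 <= 10 -> ALERT
  After event 7: stock=0 <= 10 -> ALERT
  After event 8: stock=1 <= 10 -> ALERT
  After event 9: stock=7 <= 10 -> ALERT
  After event 10: stock=11 > 10
  After event 11: stock=3 <= 10 -> ALERT
  After event 12: stock=0 <= 10 -> ALERT
  After event 13: stock=0 <= 10 -> ALERT
  After event 14: stock=15 > 10
  After event 15: stock=34 > 10
  After event 16: stock=20 > 10
Alert events: [2, 3, 4, 5, 6, 7, 8, 9, 11, 12, 13]. Count = 11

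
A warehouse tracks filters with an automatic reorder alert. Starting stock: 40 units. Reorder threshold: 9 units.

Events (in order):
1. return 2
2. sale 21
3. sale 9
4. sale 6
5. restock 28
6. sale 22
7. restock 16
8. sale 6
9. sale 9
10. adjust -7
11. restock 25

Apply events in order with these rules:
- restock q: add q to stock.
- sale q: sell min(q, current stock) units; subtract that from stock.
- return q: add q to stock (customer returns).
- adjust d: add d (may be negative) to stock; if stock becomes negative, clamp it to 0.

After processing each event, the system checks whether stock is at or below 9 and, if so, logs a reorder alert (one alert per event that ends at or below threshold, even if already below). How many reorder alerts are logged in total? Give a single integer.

Processing events:
Start: stock = 40
  Event 1 (return 2): 40 + 2 = 42
  Event 2 (sale 21): sell min(21,42)=21. stock: 42 - 21 = 21. total_sold = 21
  Event 3 (sale 9): sell min(9,21)=9. stock: 21 - 9 = 12. total_sold = 30
  Event 4 (sale 6): sell min(6,12)=6. stock: 12 - 6 = 6. total_sold = 36
  Event 5 (restock 28): 6 + 28 = 34
  Event 6 (sale 22): sell min(22,34)=22. stock: 34 - 22 = 12. total_sold = 58
  Event 7 (restock 16): 12 + 16 = 28
  Event 8 (sale 6): sell min(6,28)=6. stock: 28 - 6 = 22. total_sold = 64
  Event 9 (sale 9): sell min(9,22)=9. stock: 22 - 9 = 13. total_sold = 73
  Event 10 (adjust -7): 13 + -7 = 6
  Event 11 (restock 25): 6 + 25 = 31
Final: stock = 31, total_sold = 73

Checking against threshold 9:
  After event 1: stock=42 > 9
  After event 2: stock=21 > 9
  After event 3: stock=12 > 9
  After event 4: stock=6 <= 9 -> ALERT
  After event 5: stock=34 > 9
  After event 6: stock=12 > 9
  After event 7: stock=28 > 9
  After event 8: stock=22 > 9
  After event 9: stock=13 > 9
  After event 10: stock=6 <= 9 -> ALERT
  After event 11: stock=31 > 9
Alert events: [4, 10]. Count = 2

Answer: 2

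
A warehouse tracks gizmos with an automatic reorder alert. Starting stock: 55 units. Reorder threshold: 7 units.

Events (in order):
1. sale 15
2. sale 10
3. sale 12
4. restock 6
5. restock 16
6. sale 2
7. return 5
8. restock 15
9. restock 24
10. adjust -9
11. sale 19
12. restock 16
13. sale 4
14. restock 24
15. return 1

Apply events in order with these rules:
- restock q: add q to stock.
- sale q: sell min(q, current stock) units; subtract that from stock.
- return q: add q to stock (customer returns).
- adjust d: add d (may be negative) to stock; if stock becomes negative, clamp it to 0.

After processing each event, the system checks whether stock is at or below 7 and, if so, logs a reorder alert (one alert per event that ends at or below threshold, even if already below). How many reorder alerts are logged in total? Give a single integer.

Processing events:
Start: stock = 55
  Event 1 (sale 15): sell min(15,55)=15. stock: 55 - 15 = 40. total_sold = 15
  Event 2 (sale 10): sell min(10,40)=10. stock: 40 - 10 = 30. total_sold = 25
  Event 3 (sale 12): sell min(12,30)=12. stock: 30 - 12 = 18. total_sold = 37
  Event 4 (restock 6): 18 + 6 = 24
  Event 5 (restock 16): 24 + 16 = 40
  Event 6 (sale 2): sell min(2,40)=2. stock: 40 - 2 = 38. total_sold = 39
  Event 7 (return 5): 38 + 5 = 43
  Event 8 (restock 15): 43 + 15 = 58
  Event 9 (restock 24): 58 + 24 = 82
  Event 10 (adjust -9): 82 + -9 = 73
  Event 11 (sale 19): sell min(19,73)=19. stock: 73 - 19 = 54. total_sold = 58
  Event 12 (restock 16): 54 + 16 = 70
  Event 13 (sale 4): sell min(4,70)=4. stock: 70 - 4 = 66. total_sold = 62
  Event 14 (restock 24): 66 + 24 = 90
  Event 15 (return 1): 90 + 1 = 91
Final: stock = 91, total_sold = 62

Checking against threshold 7:
  After event 1: stock=40 > 7
  After event 2: stock=30 > 7
  After event 3: stock=18 > 7
  After event 4: stock=24 > 7
  After event 5: stock=40 > 7
  After event 6: stock=38 > 7
  After event 7: stock=43 > 7
  After event 8: stock=58 > 7
  After event 9: stock=82 > 7
  After event 10: stock=73 > 7
  After event 11: stock=54 > 7
  After event 12: stock=70 > 7
  After event 13: stock=66 > 7
  After event 14: stock=90 > 7
  After event 15: stock=91 > 7
Alert events: []. Count = 0

Answer: 0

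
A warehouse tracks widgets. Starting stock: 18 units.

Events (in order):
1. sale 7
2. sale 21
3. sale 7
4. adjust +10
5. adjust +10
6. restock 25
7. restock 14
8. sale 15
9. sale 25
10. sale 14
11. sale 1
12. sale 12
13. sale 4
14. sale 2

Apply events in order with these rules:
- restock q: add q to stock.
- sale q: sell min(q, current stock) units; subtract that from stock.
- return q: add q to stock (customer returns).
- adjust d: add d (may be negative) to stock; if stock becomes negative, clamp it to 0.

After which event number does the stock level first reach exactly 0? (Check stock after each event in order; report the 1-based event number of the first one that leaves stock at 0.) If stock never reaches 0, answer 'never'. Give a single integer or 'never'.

Answer: 2

Derivation:
Processing events:
Start: stock = 18
  Event 1 (sale 7): sell min(7,18)=7. stock: 18 - 7 = 11. total_sold = 7
  Event 2 (sale 21): sell min(21,11)=11. stock: 11 - 11 = 0. total_sold = 18
  Event 3 (sale 7): sell min(7,0)=0. stock: 0 - 0 = 0. total_sold = 18
  Event 4 (adjust +10): 0 + 10 = 10
  Event 5 (adjust +10): 10 + 10 = 20
  Event 6 (restock 25): 20 + 25 = 45
  Event 7 (restock 14): 45 + 14 = 59
  Event 8 (sale 15): sell min(15,59)=15. stock: 59 - 15 = 44. total_sold = 33
  Event 9 (sale 25): sell min(25,44)=25. stock: 44 - 25 = 19. total_sold = 58
  Event 10 (sale 14): sell min(14,19)=14. stock: 19 - 14 = 5. total_sold = 72
  Event 11 (sale 1): sell min(1,5)=1. stock: 5 - 1 = 4. total_sold = 73
  Event 12 (sale 12): sell min(12,4)=4. stock: 4 - 4 = 0. total_sold = 77
  Event 13 (sale 4): sell min(4,0)=0. stock: 0 - 0 = 0. total_sold = 77
  Event 14 (sale 2): sell min(2,0)=0. stock: 0 - 0 = 0. total_sold = 77
Final: stock = 0, total_sold = 77

First zero at event 2.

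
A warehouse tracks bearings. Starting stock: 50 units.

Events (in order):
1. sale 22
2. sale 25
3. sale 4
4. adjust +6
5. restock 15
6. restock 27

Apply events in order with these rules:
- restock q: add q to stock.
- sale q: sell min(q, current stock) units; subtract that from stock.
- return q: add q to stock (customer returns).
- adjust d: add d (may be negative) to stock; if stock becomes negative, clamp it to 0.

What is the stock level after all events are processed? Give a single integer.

Answer: 48

Derivation:
Processing events:
Start: stock = 50
  Event 1 (sale 22): sell min(22,50)=22. stock: 50 - 22 = 28. total_sold = 22
  Event 2 (sale 25): sell min(25,28)=25. stock: 28 - 25 = 3. total_sold = 47
  Event 3 (sale 4): sell min(4,3)=3. stock: 3 - 3 = 0. total_sold = 50
  Event 4 (adjust +6): 0 + 6 = 6
  Event 5 (restock 15): 6 + 15 = 21
  Event 6 (restock 27): 21 + 27 = 48
Final: stock = 48, total_sold = 50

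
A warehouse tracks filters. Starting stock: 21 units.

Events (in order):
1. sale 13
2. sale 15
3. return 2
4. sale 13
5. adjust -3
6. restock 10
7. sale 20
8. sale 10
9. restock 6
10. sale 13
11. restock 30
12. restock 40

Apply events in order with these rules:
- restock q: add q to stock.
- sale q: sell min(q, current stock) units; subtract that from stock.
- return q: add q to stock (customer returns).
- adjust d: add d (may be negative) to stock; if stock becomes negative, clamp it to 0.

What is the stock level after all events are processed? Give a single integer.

Processing events:
Start: stock = 21
  Event 1 (sale 13): sell min(13,21)=13. stock: 21 - 13 = 8. total_sold = 13
  Event 2 (sale 15): sell min(15,8)=8. stock: 8 - 8 = 0. total_sold = 21
  Event 3 (return 2): 0 + 2 = 2
  Event 4 (sale 13): sell min(13,2)=2. stock: 2 - 2 = 0. total_sold = 23
  Event 5 (adjust -3): 0 + -3 = 0 (clamped to 0)
  Event 6 (restock 10): 0 + 10 = 10
  Event 7 (sale 20): sell min(20,10)=10. stock: 10 - 10 = 0. total_sold = 33
  Event 8 (sale 10): sell min(10,0)=0. stock: 0 - 0 = 0. total_sold = 33
  Event 9 (restock 6): 0 + 6 = 6
  Event 10 (sale 13): sell min(13,6)=6. stock: 6 - 6 = 0. total_sold = 39
  Event 11 (restock 30): 0 + 30 = 30
  Event 12 (restock 40): 30 + 40 = 70
Final: stock = 70, total_sold = 39

Answer: 70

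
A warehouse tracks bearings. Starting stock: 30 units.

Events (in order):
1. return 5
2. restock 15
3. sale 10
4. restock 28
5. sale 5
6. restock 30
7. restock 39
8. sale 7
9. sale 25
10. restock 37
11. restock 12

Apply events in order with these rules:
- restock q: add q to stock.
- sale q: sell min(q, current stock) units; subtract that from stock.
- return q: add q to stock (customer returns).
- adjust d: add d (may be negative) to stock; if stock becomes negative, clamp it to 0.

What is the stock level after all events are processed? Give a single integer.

Answer: 149

Derivation:
Processing events:
Start: stock = 30
  Event 1 (return 5): 30 + 5 = 35
  Event 2 (restock 15): 35 + 15 = 50
  Event 3 (sale 10): sell min(10,50)=10. stock: 50 - 10 = 40. total_sold = 10
  Event 4 (restock 28): 40 + 28 = 68
  Event 5 (sale 5): sell min(5,68)=5. stock: 68 - 5 = 63. total_sold = 15
  Event 6 (restock 30): 63 + 30 = 93
  Event 7 (restock 39): 93 + 39 = 132
  Event 8 (sale 7): sell min(7,132)=7. stock: 132 - 7 = 125. total_sold = 22
  Event 9 (sale 25): sell min(25,125)=25. stock: 125 - 25 = 100. total_sold = 47
  Event 10 (restock 37): 100 + 37 = 137
  Event 11 (restock 12): 137 + 12 = 149
Final: stock = 149, total_sold = 47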